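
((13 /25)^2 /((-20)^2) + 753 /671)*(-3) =-565090197 /167750000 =-3.37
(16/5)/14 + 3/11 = 193/385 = 0.50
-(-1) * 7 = 7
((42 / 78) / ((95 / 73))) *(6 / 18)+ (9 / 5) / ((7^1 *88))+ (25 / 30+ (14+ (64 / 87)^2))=17868053311 / 1151638488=15.52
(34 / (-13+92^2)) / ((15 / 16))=544 / 126765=0.00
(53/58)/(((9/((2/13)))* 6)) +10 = 203633/20358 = 10.00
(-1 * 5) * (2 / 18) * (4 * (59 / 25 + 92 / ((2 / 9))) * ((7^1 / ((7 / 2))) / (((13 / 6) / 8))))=-1332352 / 195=-6832.57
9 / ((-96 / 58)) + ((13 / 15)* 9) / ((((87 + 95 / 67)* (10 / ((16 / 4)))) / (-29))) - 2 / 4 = -4123591 / 592400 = -6.96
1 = 1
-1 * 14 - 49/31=-483/31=-15.58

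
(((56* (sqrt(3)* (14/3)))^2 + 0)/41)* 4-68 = 2450260/123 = 19920.81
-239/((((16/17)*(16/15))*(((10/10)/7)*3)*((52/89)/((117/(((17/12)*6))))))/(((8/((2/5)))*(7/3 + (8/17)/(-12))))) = -1306571175/2176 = -600446.31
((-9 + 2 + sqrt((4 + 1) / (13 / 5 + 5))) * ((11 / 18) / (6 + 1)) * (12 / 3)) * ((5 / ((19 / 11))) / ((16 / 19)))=-605 / 72 + 3025 * sqrt(38) / 19152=-7.43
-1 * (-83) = 83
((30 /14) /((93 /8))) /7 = 40 /1519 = 0.03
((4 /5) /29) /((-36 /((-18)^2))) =-36 /145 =-0.25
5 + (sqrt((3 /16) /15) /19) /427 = sqrt(5) /162260 + 5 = 5.00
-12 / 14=-6 / 7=-0.86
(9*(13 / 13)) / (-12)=-3 / 4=-0.75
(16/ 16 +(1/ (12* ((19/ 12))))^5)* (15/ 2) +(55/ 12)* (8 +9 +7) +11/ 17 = 4973244969/ 42093683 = 118.15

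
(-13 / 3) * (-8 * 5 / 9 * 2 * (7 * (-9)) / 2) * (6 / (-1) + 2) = 14560 / 3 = 4853.33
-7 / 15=-0.47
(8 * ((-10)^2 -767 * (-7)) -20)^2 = 1912487824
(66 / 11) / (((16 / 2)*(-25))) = -3 / 100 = -0.03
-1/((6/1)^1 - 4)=-1/2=-0.50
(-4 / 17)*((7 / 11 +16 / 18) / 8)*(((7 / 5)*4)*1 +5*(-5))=14647 / 16830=0.87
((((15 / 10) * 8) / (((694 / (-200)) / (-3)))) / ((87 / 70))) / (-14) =-0.60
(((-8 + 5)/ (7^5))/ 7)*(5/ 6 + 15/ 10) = -1/ 16807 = -0.00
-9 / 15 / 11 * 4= -0.22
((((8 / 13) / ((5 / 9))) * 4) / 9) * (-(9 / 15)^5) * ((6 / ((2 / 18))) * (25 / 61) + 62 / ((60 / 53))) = -182377008 / 61953125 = -2.94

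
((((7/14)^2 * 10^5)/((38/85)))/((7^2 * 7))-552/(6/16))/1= -8530524/6517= -1308.96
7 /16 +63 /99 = 189 /176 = 1.07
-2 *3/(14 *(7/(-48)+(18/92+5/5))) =-3312/8113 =-0.41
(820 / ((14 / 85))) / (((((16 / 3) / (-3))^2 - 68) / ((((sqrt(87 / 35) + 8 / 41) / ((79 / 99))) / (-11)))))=1239300 / 726089 + 2540565 * sqrt(3045) / 10165246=15.50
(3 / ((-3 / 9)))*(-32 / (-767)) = -288 / 767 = -0.38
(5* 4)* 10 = 200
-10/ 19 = -0.53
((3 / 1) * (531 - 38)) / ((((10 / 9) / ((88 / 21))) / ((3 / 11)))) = 53244 / 35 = 1521.26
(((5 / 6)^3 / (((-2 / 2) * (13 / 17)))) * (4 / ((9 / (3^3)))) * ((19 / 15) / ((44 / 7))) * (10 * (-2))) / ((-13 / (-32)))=4522000 / 50193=90.09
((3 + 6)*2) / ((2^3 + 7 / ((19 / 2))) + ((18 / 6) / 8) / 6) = 5472 / 2675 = 2.05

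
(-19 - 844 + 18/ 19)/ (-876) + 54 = 915155/ 16644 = 54.98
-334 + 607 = 273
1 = 1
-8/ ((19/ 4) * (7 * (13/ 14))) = -64/ 247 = -0.26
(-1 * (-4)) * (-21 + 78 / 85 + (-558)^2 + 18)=105863052 / 85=1245447.67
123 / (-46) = -123 / 46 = -2.67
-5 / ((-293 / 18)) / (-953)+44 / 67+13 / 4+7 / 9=3154791391 / 673500348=4.68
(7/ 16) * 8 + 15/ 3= 17/ 2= 8.50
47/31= 1.52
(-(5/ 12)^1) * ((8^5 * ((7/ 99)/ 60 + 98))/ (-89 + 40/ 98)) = 58417608704/ 3867831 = 15103.45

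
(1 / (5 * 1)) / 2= 1 / 10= 0.10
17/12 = 1.42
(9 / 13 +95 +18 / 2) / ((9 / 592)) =805712 / 117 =6886.43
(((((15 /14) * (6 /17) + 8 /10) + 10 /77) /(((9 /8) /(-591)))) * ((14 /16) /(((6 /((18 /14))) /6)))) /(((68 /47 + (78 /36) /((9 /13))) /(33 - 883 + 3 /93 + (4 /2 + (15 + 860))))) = -1537267955292 /336660775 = -4566.22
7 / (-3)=-7 / 3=-2.33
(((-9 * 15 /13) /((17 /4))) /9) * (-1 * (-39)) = -180 /17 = -10.59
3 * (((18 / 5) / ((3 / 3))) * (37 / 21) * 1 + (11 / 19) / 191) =2418069 / 127015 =19.04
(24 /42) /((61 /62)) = 248 /427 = 0.58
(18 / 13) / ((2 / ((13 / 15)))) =3 / 5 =0.60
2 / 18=1 / 9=0.11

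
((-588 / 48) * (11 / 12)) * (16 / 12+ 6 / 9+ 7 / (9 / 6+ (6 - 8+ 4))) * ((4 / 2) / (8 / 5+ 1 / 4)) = -5390 / 111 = -48.56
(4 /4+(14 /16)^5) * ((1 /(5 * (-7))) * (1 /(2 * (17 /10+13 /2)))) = -49575 /18808832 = -0.00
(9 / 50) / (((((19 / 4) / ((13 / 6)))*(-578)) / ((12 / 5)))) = -234 / 686375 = -0.00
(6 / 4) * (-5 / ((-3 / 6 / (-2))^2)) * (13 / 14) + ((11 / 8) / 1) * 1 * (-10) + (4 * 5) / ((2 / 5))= -2105 / 28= -75.18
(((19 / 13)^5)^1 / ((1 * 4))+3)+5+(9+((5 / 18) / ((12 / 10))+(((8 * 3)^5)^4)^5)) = 21049156278085749615767911051192120254959018771282020107806245230527512169748792403948590676575931248106638515558379804663470253630867540838566545 / 20049822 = 1049842551125179546021302000000000000000000000000000000000000000000000000000000000000000000000000000000000000000000000000000000000000000000.00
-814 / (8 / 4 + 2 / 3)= -1221 / 4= -305.25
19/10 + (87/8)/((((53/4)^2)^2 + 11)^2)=394592873400337/207680458434030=1.90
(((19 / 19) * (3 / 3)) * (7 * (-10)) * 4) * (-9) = 2520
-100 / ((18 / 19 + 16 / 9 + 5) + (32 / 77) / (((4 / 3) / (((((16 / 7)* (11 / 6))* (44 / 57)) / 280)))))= -29326500 / 2266571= -12.94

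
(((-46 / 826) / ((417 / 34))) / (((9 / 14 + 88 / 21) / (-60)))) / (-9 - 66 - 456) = -31280 / 294670131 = -0.00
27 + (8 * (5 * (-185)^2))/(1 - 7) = -684419/3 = -228139.67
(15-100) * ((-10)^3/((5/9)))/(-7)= -153000/7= -21857.14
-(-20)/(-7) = -20/7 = -2.86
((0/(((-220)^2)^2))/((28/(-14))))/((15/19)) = 0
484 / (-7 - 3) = -242 / 5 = -48.40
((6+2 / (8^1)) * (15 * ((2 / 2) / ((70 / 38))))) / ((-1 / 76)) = -27075 / 7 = -3867.86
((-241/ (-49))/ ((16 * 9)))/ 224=241/ 1580544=0.00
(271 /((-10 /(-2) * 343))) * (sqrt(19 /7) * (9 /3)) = 813 * sqrt(133) /12005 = 0.78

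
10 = 10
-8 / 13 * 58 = -464 / 13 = -35.69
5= 5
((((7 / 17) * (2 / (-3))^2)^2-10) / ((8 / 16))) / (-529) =466612 / 12383361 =0.04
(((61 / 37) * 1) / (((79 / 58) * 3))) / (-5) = -3538 / 43845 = -0.08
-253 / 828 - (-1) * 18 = 637 / 36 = 17.69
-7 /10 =-0.70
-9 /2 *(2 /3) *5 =-15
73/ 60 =1.22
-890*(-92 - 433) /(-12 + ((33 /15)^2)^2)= 292031250 /7141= 40895.01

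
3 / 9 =1 / 3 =0.33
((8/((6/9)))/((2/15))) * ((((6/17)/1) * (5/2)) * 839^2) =950293350/17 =55899608.82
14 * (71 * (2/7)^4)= 2272/343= 6.62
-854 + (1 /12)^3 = -1475711 /1728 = -854.00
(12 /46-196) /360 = -2251 /4140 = -0.54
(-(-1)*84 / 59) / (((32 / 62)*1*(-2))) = -651 / 472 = -1.38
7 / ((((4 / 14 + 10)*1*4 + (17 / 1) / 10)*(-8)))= -245 / 11996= -0.02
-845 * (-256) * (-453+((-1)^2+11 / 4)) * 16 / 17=-1554908160 / 17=-91465185.88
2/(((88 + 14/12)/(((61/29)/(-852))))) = -61/1101565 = -0.00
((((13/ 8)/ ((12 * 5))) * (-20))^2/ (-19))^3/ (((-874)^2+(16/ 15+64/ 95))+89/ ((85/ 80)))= -410278765/ 85117459837410607104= -0.00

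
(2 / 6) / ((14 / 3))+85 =85.07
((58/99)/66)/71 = 29/231957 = 0.00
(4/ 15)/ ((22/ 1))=2/ 165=0.01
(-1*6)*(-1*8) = 48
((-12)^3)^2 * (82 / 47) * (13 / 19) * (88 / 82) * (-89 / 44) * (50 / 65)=-5315051520 / 893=-5951905.40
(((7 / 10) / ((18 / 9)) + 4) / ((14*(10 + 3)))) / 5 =87 / 18200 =0.00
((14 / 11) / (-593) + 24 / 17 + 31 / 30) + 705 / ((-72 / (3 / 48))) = 389833699 / 212910720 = 1.83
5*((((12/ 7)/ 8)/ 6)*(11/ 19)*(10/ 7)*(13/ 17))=3575/ 31654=0.11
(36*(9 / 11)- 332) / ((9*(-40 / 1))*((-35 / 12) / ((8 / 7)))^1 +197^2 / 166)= -1104896 / 4209073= -0.26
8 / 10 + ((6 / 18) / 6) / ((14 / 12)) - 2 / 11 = 769 / 1155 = 0.67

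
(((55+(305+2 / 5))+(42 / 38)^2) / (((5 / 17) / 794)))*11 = 96915599506 / 9025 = 10738570.58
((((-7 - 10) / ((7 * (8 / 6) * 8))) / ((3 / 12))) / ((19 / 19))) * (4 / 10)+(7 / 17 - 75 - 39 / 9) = -566101 / 7140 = -79.29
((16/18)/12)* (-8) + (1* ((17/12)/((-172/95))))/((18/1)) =-0.64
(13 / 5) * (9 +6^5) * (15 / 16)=303615 / 16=18975.94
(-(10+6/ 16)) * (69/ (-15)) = 1909/ 40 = 47.72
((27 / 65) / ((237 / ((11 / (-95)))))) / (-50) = 99 / 24391250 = 0.00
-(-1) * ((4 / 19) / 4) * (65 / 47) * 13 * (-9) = -7605 / 893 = -8.52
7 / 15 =0.47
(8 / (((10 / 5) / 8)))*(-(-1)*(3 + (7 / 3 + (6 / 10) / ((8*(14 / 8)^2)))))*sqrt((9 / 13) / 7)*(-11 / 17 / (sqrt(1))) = -1386176*sqrt(91) / 379015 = -34.89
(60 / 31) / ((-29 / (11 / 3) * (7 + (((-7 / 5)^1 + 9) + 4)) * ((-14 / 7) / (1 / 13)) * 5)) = 110 / 1086891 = 0.00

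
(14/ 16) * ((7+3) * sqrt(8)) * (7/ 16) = 245 * sqrt(2)/ 32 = 10.83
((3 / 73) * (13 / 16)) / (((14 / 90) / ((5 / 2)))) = 8775 / 16352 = 0.54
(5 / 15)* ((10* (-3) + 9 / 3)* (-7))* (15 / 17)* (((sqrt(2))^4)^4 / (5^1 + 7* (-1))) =-120960 / 17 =-7115.29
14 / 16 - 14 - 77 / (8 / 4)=-413 / 8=-51.62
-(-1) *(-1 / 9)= -1 / 9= -0.11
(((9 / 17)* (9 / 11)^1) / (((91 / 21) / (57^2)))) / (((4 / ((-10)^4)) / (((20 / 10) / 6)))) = 657922500 / 2431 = 270638.63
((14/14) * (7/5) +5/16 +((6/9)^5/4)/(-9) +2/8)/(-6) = -342719/1049760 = -0.33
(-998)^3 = -994011992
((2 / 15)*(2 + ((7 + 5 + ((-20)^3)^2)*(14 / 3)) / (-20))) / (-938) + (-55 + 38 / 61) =13313974307 / 6437025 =2068.34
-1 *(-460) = 460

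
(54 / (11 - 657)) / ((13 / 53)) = -0.34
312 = 312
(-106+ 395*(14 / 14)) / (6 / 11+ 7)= 3179 / 83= 38.30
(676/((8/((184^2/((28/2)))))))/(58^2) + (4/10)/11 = 19679994/323785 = 60.78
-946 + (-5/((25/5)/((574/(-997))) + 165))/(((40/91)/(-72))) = -84409744/89725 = -940.76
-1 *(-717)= 717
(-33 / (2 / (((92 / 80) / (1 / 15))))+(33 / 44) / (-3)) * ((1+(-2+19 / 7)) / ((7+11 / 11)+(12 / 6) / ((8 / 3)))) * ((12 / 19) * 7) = -164088 / 665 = -246.75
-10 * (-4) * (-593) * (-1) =23720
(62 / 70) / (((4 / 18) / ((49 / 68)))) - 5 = -1447 / 680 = -2.13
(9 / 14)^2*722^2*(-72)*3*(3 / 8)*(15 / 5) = -2565108243 / 49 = -52349147.82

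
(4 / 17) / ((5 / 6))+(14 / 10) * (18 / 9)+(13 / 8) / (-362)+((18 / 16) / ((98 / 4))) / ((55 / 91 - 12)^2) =47931982299 / 15571343120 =3.08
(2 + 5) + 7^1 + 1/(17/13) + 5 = 336/17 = 19.76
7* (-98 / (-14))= 49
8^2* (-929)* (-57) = 3388992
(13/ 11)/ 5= 13/ 55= 0.24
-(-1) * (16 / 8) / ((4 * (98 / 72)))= 18 / 49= 0.37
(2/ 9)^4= 16/ 6561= 0.00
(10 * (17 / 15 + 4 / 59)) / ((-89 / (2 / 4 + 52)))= -37205 / 5251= -7.09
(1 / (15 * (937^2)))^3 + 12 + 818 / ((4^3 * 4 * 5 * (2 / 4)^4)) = 406109434726220468715683 / 18272640482619593643000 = 22.23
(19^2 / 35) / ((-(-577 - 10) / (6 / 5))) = 2166 / 102725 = 0.02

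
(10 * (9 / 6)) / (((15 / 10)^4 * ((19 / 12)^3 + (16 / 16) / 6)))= 5120 / 7147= 0.72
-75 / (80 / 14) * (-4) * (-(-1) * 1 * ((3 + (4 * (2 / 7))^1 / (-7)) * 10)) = 10425 / 7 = 1489.29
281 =281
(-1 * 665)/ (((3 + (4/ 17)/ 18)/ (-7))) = 712215/ 461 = 1544.93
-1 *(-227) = 227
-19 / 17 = -1.12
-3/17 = -0.18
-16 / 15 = -1.07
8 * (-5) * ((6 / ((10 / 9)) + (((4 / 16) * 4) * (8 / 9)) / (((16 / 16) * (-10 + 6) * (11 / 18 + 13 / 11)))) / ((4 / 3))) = -158.28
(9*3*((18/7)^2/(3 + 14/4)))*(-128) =-2239488/637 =-3515.68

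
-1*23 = -23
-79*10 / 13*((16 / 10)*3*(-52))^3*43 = 1015841488896 / 25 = 40633659555.84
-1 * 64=-64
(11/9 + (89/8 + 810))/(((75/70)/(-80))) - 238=-1664278/27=-61639.93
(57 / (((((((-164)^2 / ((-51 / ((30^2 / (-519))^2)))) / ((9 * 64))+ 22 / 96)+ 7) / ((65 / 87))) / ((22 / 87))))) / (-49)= -221182492960 / 4504604045739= -0.05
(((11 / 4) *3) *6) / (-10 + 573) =0.09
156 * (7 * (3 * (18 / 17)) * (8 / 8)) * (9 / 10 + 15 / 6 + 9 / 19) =13436.67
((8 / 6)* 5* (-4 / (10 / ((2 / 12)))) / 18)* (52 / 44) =-26 / 891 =-0.03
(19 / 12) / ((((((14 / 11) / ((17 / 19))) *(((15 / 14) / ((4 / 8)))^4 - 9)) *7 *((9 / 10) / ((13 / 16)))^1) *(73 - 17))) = 6545 / 30855168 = 0.00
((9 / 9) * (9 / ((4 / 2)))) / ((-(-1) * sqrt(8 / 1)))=9 * sqrt(2) / 8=1.59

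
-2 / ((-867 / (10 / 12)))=5 / 2601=0.00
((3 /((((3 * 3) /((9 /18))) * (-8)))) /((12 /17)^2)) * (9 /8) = -289 /6144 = -0.05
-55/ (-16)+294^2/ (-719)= -1343431/ 11504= -116.78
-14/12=-1.17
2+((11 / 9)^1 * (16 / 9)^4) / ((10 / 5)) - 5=183301 / 59049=3.10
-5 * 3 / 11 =-15 / 11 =-1.36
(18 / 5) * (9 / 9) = 18 / 5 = 3.60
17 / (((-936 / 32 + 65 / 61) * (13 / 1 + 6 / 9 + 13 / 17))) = -52887 / 1265368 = -0.04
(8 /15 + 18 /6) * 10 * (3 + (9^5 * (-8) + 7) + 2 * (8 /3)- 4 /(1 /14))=-150233588 /9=-16692620.89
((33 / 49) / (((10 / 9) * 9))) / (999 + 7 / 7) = 33 / 490000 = 0.00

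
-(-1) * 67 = 67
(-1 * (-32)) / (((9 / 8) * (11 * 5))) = 256 / 495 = 0.52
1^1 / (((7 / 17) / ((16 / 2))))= 136 / 7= 19.43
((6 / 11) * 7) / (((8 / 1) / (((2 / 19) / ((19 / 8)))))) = 84 / 3971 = 0.02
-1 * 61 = -61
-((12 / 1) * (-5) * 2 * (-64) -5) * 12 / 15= -6140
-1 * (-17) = 17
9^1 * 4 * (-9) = -324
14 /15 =0.93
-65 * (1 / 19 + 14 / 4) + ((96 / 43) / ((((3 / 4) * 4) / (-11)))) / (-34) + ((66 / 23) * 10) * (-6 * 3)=-477382891 / 638894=-747.20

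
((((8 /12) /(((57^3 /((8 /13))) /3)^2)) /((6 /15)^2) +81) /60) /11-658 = -838886881247527573 /1275141908717820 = -657.88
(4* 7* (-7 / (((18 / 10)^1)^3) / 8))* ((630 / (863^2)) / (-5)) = 42875 / 60326289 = 0.00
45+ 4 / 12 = 136 / 3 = 45.33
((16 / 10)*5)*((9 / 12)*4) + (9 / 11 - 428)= -4435 / 11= -403.18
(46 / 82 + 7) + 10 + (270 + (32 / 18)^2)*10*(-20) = -181374880 / 3321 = -54614.54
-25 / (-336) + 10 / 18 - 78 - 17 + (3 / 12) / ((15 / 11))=-474701 / 5040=-94.19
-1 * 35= -35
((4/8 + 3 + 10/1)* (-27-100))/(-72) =381/16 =23.81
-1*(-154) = 154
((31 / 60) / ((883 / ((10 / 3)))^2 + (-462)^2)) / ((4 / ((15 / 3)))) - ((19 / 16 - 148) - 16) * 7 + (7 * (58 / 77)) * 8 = 17698404821327 / 14974925328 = 1181.87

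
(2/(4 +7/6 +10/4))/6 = 1/23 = 0.04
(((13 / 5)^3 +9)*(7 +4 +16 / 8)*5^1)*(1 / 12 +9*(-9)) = -139778.69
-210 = -210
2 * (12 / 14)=12 / 7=1.71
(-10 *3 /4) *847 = -12705 /2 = -6352.50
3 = 3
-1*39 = -39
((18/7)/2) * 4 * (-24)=-864/7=-123.43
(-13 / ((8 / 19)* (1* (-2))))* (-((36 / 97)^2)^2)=-25929072 / 88529281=-0.29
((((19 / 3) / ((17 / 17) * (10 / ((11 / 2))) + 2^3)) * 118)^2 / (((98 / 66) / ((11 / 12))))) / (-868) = -4.12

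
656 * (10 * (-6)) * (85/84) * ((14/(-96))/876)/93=17425/244404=0.07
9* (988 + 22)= 9090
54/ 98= 27/ 49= 0.55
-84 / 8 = -21 / 2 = -10.50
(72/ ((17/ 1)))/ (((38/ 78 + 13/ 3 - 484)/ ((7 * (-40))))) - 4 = -7571/ 4964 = -1.53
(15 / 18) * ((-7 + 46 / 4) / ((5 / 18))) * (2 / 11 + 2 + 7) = 2727 / 22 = 123.95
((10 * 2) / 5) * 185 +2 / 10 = 3701 / 5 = 740.20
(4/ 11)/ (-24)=-1/ 66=-0.02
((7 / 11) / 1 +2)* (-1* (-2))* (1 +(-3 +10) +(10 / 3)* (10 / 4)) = 2842 / 33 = 86.12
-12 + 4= -8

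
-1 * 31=-31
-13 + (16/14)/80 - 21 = -2379/70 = -33.99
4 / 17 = 0.24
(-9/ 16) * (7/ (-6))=21/ 32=0.66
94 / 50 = 47 / 25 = 1.88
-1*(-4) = 4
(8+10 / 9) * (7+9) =1312 / 9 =145.78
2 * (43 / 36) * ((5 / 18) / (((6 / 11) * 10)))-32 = -31.88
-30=-30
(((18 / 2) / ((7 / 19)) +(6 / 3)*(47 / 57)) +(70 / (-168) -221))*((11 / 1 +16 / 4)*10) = -7794025 / 266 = -29300.85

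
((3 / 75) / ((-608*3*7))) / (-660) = 1 / 210672000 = 0.00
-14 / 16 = -7 / 8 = -0.88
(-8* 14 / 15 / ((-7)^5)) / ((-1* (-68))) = 4 / 612255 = 0.00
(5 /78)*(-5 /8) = -25 /624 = -0.04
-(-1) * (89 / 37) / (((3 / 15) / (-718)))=-8635.41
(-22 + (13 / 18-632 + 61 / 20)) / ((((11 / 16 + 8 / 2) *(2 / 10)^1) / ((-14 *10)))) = 97100.68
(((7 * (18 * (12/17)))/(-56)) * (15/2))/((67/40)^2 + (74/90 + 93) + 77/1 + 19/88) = -32076000/468126467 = -0.07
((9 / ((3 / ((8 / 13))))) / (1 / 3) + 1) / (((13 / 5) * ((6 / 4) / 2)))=1700 / 507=3.35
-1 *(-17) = 17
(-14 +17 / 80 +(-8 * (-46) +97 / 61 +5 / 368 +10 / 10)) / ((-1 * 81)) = -2503066 / 568215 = -4.41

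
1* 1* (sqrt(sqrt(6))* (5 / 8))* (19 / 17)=95* 6^(1 / 4) / 136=1.09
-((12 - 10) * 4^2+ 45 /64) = -2093 /64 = -32.70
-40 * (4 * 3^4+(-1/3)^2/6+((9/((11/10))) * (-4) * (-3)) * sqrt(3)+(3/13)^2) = -59149580/4563 - 43200 * sqrt(3)/11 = -19765.11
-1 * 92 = -92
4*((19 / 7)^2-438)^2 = 1781008804 / 2401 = 741777.93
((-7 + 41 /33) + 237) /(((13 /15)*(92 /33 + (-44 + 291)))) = 8805 /8243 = 1.07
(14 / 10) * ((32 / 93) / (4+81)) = 224 / 39525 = 0.01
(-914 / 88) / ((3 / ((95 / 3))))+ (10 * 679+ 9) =2648989 / 396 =6689.37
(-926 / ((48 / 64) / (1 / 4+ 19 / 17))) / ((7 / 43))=-1234358 / 119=-10372.76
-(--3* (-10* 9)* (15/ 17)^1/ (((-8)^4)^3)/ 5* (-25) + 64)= -37383395354509/ 584115552256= -64.00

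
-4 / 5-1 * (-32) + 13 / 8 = 1313 / 40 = 32.82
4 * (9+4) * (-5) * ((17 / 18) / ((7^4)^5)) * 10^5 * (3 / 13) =-17000000 / 239376798892836003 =-0.00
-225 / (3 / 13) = -975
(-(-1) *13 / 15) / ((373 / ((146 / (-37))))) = -1898 / 207015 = -0.01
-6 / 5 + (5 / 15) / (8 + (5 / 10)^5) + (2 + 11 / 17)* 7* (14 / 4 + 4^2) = 47206831 / 131070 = 360.17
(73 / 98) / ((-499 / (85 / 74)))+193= 698412159 / 3618748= 193.00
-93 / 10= -9.30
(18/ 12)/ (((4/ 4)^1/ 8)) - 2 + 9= 19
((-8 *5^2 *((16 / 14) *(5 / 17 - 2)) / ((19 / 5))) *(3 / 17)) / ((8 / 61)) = 5307000 / 38437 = 138.07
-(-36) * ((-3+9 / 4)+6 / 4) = 27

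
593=593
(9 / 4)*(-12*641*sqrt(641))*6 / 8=-328633.68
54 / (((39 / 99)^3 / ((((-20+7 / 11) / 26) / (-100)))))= 18788517 / 2856100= 6.58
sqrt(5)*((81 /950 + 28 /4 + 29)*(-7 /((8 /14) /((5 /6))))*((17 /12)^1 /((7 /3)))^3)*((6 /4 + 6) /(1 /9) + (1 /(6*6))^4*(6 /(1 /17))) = -353606836606049*sqrt(5) /63541739520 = -12443.61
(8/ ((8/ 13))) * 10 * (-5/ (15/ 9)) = -390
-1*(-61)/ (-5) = -61/ 5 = -12.20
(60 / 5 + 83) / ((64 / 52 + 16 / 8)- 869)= -247 / 2251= -0.11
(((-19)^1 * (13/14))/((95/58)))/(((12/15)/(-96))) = 9048/7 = 1292.57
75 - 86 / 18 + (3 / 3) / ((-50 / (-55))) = 6419 / 90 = 71.32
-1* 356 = -356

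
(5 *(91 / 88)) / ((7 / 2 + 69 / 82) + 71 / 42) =30135 / 35156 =0.86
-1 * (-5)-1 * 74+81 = 12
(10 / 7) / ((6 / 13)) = 65 / 21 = 3.10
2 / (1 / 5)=10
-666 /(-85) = 666 /85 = 7.84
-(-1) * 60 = 60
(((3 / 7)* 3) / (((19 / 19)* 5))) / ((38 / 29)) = 261 / 1330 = 0.20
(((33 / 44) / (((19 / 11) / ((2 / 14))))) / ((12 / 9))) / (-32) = -99 / 68096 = -0.00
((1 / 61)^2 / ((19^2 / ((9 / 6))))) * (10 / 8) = 15 / 10746248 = 0.00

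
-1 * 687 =-687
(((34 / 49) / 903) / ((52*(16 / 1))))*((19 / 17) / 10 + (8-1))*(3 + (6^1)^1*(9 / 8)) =1209 / 18878720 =0.00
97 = 97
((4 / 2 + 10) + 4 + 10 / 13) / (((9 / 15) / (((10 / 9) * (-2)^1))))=-21800 / 351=-62.11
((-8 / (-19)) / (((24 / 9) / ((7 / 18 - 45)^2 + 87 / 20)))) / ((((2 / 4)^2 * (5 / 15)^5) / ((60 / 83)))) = 348957936 / 1577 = 221279.60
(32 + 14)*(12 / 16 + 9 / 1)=897 / 2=448.50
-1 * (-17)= 17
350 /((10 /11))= 385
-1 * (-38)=38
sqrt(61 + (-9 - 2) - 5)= 3*sqrt(5)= 6.71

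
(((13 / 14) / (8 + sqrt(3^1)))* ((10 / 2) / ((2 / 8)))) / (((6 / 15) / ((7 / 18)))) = 1300 / 549 - 325* sqrt(3) / 1098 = 1.86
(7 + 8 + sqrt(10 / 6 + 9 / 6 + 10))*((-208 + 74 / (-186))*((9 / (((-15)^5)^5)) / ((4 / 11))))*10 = 213191*sqrt(474) / 6262289736922502517700195312500 + 213191 / 69580997076916694641113281250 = 0.00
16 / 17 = 0.94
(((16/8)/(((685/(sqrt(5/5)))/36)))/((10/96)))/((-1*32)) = -108/3425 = -0.03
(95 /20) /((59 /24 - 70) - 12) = -114 /1909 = -0.06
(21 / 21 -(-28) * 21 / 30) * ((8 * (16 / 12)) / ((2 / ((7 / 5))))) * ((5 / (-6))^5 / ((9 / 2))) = -90125 / 6561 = -13.74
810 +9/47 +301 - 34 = 50628/47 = 1077.19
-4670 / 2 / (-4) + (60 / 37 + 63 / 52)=564293 / 962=586.58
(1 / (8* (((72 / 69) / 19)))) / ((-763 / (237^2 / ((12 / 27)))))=-73637559 / 195328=-376.99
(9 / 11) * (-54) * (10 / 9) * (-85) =45900 / 11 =4172.73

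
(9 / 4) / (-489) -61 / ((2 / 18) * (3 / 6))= -715899 / 652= -1098.00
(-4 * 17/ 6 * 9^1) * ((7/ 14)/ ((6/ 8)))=-68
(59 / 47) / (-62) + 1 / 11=2265 / 32054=0.07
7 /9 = 0.78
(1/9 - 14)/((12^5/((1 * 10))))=-625/1119744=-0.00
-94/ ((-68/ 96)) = 2256/ 17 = 132.71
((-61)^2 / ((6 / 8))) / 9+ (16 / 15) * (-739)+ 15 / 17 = -541907 / 2295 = -236.13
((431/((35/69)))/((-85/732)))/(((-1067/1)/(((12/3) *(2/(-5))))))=-174151584/15871625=-10.97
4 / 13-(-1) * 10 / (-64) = 63 / 416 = 0.15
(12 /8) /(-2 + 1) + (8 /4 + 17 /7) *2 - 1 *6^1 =19 /14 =1.36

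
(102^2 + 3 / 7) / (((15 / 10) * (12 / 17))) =412709 / 42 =9826.40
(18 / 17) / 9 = 2 / 17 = 0.12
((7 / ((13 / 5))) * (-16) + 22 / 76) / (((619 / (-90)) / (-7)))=-6658155 / 152893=-43.55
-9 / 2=-4.50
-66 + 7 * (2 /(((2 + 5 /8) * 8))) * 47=-104 /3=-34.67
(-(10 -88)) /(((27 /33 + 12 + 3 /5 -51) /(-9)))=990 /53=18.68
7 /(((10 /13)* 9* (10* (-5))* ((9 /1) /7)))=-0.02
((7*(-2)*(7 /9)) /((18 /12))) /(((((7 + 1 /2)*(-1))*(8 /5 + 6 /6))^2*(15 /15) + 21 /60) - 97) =-490 /19143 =-0.03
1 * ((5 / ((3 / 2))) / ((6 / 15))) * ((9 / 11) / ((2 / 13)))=975 / 22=44.32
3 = 3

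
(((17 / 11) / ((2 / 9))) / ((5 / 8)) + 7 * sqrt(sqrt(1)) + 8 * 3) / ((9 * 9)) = 2317 / 4455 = 0.52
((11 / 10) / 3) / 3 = 0.12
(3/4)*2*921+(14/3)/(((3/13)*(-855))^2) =54535200757/39475350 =1381.50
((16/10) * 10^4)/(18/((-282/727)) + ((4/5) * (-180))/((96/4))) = -752000/2463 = -305.32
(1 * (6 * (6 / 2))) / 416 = 9 / 208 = 0.04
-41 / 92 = -0.45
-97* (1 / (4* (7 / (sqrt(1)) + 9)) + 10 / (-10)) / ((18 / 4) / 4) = 679 / 8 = 84.88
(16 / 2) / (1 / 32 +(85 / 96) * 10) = 768 / 853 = 0.90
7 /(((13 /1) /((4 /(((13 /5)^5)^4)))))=2670288085937500 /247064529073450392704413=0.00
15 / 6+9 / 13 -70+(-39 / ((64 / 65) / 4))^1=-46851 / 208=-225.25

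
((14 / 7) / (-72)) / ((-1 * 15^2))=1 / 8100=0.00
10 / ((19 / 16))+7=293 / 19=15.42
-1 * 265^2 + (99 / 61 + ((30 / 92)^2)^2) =-19179743847331 / 273124816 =-70223.37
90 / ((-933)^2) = 10 / 96721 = 0.00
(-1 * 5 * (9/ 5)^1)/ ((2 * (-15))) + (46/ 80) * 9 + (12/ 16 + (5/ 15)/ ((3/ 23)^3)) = 156.43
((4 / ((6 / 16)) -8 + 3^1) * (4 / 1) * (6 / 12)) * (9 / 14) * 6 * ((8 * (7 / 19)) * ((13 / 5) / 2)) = 15912 / 95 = 167.49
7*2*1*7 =98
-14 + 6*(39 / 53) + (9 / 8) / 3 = -3905 / 424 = -9.21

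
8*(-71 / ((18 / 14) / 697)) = -2771272 / 9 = -307919.11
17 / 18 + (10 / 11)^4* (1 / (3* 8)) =256397 / 263538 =0.97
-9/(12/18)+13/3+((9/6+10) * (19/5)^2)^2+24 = 206930677/7500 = 27590.76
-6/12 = -1/2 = -0.50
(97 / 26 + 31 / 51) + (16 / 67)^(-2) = 3712591 / 169728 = 21.87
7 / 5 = 1.40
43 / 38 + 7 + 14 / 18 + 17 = 8861 / 342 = 25.91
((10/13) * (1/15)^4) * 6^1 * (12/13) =0.00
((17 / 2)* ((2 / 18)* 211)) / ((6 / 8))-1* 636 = -9998 / 27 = -370.30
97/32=3.03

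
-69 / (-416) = 69 / 416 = 0.17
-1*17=-17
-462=-462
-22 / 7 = -3.14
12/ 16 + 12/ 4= 15/ 4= 3.75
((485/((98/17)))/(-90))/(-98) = 1649/172872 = 0.01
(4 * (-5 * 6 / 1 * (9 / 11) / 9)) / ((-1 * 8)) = 15 / 11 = 1.36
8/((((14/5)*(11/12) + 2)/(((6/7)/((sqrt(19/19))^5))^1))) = 1440/959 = 1.50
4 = 4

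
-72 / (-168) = 3 / 7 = 0.43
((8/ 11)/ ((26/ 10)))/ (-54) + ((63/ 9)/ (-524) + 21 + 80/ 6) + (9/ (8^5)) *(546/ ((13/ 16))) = 17868255491/ 517929984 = 34.50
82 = 82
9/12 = 3/4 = 0.75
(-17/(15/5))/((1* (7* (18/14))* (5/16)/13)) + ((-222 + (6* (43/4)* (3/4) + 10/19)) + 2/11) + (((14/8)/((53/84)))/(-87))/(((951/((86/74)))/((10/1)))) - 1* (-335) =552958933873949/4069161205560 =135.89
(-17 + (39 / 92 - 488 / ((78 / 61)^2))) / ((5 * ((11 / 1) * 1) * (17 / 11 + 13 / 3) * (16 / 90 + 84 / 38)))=-2512789653 / 6159309104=-0.41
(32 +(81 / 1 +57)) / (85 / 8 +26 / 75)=102000 / 6583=15.49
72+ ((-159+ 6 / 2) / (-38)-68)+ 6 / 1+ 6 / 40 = 14.26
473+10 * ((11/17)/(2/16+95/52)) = 1643763/3451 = 476.31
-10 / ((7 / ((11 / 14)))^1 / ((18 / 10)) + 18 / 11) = -495 / 326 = -1.52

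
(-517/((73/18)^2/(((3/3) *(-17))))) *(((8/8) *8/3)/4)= 1898424/5329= 356.24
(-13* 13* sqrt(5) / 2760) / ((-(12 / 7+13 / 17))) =20111* sqrt(5) / 814200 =0.06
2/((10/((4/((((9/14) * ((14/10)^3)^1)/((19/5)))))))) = 760/441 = 1.72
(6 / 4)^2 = 9 / 4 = 2.25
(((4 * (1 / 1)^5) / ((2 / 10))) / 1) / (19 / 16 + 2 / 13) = 14.91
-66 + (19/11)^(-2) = -23705/361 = -65.66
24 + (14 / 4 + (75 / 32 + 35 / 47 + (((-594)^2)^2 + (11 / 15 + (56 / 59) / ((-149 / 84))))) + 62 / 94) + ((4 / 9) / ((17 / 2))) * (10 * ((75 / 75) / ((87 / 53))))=124493242927.76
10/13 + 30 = 400/13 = 30.77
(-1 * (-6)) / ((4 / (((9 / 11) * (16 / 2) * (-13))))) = -1404 / 11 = -127.64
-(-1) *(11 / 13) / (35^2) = 11 / 15925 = 0.00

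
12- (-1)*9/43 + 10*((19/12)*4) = 9745/129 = 75.54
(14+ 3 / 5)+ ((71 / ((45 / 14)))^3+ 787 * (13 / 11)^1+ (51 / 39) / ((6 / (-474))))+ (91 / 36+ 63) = 609037027673 / 52123500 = 11684.50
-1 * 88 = -88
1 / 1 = 1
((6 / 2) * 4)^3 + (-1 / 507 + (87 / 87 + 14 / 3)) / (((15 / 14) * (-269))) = 3535007152 / 2045745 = 1727.98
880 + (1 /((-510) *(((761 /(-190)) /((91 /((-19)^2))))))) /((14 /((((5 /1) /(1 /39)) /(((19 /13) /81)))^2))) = 338877397055 /177469766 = 1909.49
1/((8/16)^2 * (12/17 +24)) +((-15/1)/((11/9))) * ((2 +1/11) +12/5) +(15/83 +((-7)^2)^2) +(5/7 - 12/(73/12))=180514733743/76979595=2344.97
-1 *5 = -5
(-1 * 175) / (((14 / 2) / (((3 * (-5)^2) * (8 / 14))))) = -7500 / 7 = -1071.43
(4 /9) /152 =1 /342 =0.00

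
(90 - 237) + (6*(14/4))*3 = -84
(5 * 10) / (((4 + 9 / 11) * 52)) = 275 / 1378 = 0.20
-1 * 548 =-548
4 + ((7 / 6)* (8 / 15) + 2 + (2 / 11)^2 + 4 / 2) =47128 / 5445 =8.66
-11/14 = -0.79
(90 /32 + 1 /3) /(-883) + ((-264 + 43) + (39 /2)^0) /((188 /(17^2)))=-673700777 /1992048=-338.20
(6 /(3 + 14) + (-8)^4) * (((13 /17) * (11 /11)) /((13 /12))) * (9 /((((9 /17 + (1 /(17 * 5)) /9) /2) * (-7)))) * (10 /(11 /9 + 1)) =-1522983060 /24157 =-63045.21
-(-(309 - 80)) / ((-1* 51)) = -229 / 51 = -4.49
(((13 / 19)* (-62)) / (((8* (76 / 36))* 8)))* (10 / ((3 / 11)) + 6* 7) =-71331 / 2888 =-24.70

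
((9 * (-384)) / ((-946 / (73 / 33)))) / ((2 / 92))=1934208 / 5203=371.75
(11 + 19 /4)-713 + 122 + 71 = -2017 /4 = -504.25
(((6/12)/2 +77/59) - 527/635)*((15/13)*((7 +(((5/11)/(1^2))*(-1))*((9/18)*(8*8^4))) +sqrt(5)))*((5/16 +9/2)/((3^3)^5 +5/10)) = -186776611119/89453614762720 +25103463*sqrt(5)/89453614762720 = -0.00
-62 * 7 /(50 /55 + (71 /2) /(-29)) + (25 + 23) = 286540 /201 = 1425.57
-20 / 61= -0.33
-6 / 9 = -2 / 3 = -0.67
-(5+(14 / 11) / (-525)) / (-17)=4123 / 14025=0.29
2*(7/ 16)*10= 35/ 4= 8.75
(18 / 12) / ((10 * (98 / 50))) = 15 / 196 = 0.08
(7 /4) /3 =7 /12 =0.58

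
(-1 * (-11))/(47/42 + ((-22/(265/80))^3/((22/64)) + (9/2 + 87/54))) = -206343522/15850962749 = -0.01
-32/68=-0.47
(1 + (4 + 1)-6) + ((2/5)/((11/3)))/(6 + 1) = 6/385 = 0.02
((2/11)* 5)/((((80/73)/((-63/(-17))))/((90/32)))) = 206955/23936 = 8.65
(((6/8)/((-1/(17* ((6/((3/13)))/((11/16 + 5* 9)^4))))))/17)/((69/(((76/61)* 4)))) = -0.00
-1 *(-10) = 10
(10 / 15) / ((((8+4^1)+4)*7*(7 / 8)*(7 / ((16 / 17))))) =16 / 17493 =0.00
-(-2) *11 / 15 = 22 / 15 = 1.47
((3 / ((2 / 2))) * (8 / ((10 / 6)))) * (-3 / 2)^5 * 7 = -15309 / 20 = -765.45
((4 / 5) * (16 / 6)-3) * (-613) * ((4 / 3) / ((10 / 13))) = 207194 / 225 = 920.86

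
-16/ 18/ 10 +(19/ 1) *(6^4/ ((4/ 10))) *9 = 554039.91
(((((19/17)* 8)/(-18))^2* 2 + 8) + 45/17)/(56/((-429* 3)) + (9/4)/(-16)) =-2386740928/39449367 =-60.50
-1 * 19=-19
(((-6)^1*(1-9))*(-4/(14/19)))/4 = -456/7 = -65.14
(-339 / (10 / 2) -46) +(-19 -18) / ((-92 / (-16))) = -13827 / 115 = -120.23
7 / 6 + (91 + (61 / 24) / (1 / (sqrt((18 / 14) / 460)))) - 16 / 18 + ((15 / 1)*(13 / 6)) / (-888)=61*sqrt(805) / 12880 + 486133 / 5328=91.38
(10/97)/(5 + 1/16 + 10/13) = 2080/117661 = 0.02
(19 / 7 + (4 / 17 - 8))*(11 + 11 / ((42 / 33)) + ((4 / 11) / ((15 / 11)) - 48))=208547 / 1470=141.87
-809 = -809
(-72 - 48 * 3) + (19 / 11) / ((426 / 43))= -1011359 / 4686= -215.83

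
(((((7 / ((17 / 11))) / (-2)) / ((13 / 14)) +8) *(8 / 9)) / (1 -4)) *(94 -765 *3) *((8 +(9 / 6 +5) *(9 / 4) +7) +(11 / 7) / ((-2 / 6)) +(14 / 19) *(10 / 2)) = 82300507325 / 793611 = 103703.84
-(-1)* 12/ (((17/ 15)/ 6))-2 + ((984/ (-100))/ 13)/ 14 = 2377559/ 38675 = 61.48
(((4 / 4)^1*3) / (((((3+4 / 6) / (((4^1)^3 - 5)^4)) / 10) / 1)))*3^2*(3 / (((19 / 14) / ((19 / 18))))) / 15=1526787486 / 11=138798862.36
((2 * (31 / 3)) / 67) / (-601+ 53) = -31 / 55074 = -0.00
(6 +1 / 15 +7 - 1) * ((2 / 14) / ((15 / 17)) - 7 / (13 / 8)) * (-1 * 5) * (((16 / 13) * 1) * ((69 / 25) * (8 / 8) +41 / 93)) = 121962949088 / 123771375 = 985.39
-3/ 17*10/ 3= -10/ 17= -0.59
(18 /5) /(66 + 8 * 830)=9 /16765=0.00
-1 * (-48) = 48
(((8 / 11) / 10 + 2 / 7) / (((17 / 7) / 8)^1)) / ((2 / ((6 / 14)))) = 1656 / 6545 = 0.25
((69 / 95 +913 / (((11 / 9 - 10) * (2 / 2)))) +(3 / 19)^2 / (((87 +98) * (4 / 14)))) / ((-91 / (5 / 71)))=1089875607 / 13635333166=0.08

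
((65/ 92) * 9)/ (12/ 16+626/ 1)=585/ 57661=0.01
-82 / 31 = -2.65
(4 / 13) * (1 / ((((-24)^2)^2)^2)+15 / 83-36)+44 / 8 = -163943421050797 / 29692815998976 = -5.52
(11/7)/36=11/252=0.04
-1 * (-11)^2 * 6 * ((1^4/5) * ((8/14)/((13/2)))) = -5808/455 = -12.76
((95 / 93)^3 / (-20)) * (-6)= 171475 / 536238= 0.32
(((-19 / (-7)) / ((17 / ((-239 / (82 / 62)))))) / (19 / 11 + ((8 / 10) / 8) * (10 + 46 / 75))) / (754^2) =-580680375 / 31906901354692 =-0.00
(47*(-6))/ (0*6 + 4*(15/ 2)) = -47/ 5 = -9.40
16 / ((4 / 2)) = 8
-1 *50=-50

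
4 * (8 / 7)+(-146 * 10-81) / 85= -8067 / 595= -13.56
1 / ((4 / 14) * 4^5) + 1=2055 / 2048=1.00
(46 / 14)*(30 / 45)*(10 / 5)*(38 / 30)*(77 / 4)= 4807 / 45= 106.82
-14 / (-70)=1 / 5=0.20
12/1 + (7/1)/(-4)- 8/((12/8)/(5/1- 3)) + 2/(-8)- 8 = -26/3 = -8.67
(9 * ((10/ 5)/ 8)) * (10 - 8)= 9/ 2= 4.50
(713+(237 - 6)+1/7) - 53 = 6238/7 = 891.14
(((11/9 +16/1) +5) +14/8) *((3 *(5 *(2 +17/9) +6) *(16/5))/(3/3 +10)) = 790508/1485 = 532.33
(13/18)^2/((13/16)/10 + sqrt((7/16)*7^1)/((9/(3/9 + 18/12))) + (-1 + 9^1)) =6760/109353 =0.06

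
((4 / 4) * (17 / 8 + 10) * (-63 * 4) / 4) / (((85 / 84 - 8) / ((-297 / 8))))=-38114307 / 9392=-4058.17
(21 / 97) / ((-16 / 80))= -105 / 97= -1.08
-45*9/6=-135/2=-67.50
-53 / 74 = -0.72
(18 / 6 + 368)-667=-296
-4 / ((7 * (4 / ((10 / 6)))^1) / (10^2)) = -500 / 21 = -23.81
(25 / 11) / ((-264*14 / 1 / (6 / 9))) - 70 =-4268905 / 60984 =-70.00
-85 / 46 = -1.85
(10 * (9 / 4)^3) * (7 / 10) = 5103 / 64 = 79.73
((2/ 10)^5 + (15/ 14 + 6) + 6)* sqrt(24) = 571889* sqrt(6)/ 21875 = 64.04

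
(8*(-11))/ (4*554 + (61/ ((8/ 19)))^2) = -0.00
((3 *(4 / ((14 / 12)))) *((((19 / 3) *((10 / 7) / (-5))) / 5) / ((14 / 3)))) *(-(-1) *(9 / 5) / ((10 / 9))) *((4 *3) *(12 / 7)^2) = -95738112 / 2100875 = -45.57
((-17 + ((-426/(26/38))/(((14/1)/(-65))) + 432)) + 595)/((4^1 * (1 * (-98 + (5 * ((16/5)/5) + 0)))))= -136525/13272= -10.29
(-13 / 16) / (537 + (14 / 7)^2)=-13 / 8656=-0.00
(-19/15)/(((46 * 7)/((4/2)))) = -19/2415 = -0.01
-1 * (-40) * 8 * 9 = 2880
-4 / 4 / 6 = -1 / 6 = -0.17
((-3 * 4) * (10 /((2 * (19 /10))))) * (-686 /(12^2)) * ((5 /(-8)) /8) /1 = -42875 /3648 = -11.75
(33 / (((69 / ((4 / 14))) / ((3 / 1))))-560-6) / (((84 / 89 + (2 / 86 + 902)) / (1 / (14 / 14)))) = -69697324 / 111272091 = -0.63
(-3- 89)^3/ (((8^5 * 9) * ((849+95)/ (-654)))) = 1326203/ 724992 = 1.83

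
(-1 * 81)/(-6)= 27/2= 13.50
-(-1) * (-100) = -100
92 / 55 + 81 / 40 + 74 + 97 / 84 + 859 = 8665757 / 9240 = 937.85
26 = 26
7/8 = 0.88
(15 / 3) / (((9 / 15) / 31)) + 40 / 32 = 3115 / 12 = 259.58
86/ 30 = 2.87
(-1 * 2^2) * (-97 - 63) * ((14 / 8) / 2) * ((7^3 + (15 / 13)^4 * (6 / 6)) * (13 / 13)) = 5514346880 / 28561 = 193072.61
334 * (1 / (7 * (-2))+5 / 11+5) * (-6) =-830658 / 77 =-10787.77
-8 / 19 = -0.42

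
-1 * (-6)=6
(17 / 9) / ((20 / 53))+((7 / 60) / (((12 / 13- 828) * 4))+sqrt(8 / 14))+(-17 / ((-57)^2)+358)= 2 * sqrt(7) / 7+9661545967 / 26615808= 363.76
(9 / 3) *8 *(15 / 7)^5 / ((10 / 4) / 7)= 7290000 / 2401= 3036.23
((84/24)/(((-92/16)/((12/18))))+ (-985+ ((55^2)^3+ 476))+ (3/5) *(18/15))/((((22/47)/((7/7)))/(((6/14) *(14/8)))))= 1122103948715087/25300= 44351934731.82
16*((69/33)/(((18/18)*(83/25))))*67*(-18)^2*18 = 3594844800/913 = 3937398.47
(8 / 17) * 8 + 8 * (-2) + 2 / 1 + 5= -89 / 17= -5.24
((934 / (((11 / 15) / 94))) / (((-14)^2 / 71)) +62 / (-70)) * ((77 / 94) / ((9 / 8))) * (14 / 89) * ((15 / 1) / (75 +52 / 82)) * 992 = 38028657740288 / 38914449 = 977237.47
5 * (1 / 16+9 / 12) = 65 / 16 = 4.06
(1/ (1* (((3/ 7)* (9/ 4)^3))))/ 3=448/ 6561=0.07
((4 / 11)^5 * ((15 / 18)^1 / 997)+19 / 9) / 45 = 3050796773 / 65029978035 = 0.05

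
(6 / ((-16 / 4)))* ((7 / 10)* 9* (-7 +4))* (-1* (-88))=12474 / 5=2494.80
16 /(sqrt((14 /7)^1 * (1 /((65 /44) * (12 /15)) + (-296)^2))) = 8 * sqrt(29614494) /1139019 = 0.04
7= 7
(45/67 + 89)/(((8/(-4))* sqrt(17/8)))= -6008* sqrt(34)/1139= -30.76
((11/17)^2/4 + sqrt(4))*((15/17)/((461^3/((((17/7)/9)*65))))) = 263575/792790888652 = 0.00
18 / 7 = 2.57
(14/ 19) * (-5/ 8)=-35/ 76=-0.46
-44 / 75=-0.59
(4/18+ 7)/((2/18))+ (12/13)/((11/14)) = 9463/143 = 66.17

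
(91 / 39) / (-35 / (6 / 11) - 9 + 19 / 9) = -42 / 1279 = -0.03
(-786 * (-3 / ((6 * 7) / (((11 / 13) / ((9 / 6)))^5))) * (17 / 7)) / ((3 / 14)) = 22954276928 / 631569393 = 36.34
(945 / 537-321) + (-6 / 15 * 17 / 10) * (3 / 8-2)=-11389241 / 35800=-318.14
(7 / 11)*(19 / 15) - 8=-7.19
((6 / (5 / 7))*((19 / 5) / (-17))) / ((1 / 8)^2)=-120.17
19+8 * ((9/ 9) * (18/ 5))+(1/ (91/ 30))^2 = 1983659/ 41405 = 47.91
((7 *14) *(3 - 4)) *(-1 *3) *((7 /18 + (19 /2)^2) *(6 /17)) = 159887 /17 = 9405.12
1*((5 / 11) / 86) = 5 / 946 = 0.01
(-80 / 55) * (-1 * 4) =5.82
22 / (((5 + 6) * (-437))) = -2 / 437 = -0.00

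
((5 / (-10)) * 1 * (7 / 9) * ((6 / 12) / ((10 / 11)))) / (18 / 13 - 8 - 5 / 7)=7007 / 240120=0.03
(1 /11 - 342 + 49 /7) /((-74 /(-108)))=-198936 /407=-488.79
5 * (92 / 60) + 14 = 65 / 3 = 21.67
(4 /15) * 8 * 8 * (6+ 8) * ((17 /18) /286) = 15232 /19305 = 0.79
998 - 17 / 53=52877 / 53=997.68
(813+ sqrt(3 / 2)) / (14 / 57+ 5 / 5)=57 *sqrt(6) / 142+ 46341 / 71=653.67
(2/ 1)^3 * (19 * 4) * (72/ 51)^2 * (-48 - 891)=-328845312/ 289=-1137873.05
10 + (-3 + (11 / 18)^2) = 2389 / 324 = 7.37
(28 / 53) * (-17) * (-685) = 6152.08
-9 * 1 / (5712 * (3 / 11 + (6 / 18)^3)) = -0.01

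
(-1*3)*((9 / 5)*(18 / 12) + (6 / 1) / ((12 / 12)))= -261 / 10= -26.10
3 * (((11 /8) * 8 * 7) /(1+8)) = 77 /3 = 25.67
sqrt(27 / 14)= 3 * sqrt(42) / 14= 1.39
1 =1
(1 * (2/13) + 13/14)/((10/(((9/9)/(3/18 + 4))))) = 591/22750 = 0.03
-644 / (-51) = 644 / 51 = 12.63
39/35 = 1.11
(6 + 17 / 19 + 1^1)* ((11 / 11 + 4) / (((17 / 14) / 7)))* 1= 227.55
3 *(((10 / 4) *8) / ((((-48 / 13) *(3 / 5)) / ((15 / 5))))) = -325 / 4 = -81.25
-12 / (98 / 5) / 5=-6 / 49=-0.12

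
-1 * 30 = -30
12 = 12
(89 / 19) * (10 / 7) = 890 / 133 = 6.69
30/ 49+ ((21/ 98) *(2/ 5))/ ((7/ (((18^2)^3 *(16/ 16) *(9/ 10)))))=459165774/ 1225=374829.20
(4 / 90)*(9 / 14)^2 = 9 / 490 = 0.02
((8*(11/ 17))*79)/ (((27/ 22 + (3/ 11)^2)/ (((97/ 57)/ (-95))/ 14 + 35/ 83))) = 2225204356408/ 16847445825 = 132.08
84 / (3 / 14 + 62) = 1176 / 871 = 1.35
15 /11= 1.36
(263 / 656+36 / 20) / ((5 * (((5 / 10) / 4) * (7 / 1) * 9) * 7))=7219 / 904050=0.01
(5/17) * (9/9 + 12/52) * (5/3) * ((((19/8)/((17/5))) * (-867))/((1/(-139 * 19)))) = 12544750/13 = 964980.77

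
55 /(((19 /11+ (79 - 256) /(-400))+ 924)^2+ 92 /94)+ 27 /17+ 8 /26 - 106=-17957448814236208361 /172495268058562683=-104.10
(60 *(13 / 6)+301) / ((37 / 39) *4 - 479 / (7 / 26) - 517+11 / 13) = -117663 / 625580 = -0.19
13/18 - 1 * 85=-1517/18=-84.28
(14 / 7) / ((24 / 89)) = 89 / 12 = 7.42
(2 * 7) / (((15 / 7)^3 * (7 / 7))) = 4802 / 3375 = 1.42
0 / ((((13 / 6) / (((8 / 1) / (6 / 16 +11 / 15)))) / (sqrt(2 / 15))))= 0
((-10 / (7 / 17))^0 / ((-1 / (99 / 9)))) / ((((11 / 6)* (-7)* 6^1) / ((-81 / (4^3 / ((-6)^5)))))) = 19683 / 14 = 1405.93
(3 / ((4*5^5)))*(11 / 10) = 33 / 125000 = 0.00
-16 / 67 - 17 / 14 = -1.45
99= 99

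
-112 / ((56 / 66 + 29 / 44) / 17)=-251328 / 199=-1262.95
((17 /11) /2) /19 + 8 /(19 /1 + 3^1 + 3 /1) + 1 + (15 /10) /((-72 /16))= 32207 /31350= 1.03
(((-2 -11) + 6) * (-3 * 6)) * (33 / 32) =2079 / 16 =129.94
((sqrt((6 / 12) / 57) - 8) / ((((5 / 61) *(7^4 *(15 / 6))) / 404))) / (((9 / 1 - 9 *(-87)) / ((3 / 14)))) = -24644 / 13865775 + 6161 *sqrt(114) / 3161396700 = -0.00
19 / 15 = 1.27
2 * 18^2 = 648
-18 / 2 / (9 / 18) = -18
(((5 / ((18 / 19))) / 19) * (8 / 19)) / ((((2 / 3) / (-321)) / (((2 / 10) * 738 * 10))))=-83122.11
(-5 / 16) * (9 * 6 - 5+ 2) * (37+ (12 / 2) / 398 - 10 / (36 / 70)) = -2674865 / 9552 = -280.03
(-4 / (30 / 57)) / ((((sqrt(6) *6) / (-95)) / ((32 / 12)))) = 1444 *sqrt(6) / 27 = 131.00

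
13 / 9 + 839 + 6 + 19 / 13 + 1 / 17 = 1686602 / 1989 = 847.96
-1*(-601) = 601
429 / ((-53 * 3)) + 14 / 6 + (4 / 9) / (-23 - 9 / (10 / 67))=-147062 / 397341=-0.37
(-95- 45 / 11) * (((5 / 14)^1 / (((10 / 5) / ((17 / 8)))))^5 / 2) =-2418193953125 / 6203442724864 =-0.39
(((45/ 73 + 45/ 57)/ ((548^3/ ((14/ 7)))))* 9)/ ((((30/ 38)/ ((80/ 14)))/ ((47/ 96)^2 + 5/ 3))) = 5709925/ 2690992912384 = 0.00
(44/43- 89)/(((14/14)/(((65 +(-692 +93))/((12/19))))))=6397053/86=74384.34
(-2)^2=4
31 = 31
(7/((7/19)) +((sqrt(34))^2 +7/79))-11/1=3325/79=42.09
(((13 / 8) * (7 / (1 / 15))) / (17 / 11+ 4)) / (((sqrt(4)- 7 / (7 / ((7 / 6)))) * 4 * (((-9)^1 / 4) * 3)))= -1001 / 732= -1.37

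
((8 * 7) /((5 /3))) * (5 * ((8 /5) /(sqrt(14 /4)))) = 192 * sqrt(14) /5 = 143.68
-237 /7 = -33.86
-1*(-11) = 11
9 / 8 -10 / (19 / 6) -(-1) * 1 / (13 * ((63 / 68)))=-242735 / 124488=-1.95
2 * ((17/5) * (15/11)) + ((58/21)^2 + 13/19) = 1620797/92169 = 17.59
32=32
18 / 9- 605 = -603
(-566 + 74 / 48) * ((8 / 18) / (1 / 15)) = -67735 / 18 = -3763.06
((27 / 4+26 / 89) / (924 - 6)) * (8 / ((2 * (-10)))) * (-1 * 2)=2507 / 408510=0.01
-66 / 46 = -33 / 23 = -1.43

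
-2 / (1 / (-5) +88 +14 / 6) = -15 / 676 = -0.02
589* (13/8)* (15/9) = 38285/24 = 1595.21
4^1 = 4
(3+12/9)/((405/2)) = 26/1215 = 0.02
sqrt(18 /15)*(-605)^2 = 73205*sqrt(30) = 400960.30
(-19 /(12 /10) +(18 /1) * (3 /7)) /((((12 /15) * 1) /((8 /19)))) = -1705 /399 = -4.27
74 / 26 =37 / 13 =2.85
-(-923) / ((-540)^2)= 923 / 291600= 0.00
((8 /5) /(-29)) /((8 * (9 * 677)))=-1 /883485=-0.00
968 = 968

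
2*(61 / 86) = 61 / 43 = 1.42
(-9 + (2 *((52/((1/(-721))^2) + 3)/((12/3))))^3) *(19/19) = 19752486052888867990303/8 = 2469060756611108498787.88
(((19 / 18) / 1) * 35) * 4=1330 / 9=147.78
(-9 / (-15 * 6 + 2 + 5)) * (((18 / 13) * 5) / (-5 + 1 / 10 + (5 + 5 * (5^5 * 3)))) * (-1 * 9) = -72900 / 505782329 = -0.00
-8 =-8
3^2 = 9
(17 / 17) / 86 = 1 / 86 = 0.01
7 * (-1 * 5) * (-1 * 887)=31045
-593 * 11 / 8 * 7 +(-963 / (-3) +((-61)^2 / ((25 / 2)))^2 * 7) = 3074535259 / 5000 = 614907.05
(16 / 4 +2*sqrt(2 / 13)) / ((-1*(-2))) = 2.39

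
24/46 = 12/23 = 0.52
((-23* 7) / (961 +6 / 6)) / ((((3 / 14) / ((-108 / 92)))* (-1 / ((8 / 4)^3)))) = -7.33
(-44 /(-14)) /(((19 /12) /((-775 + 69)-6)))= -187968 /133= -1413.29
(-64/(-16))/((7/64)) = 256/7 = 36.57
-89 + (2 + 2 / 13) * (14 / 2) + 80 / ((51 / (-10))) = -59411 / 663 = -89.61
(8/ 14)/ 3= 4/ 21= 0.19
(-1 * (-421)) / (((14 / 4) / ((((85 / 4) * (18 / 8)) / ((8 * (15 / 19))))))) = 407949 / 448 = 910.60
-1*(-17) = 17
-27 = -27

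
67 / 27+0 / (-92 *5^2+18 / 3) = 67 / 27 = 2.48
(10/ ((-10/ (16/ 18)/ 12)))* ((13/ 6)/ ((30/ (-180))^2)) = -832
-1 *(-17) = 17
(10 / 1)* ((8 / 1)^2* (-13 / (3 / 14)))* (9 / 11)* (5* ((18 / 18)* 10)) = -17472000 / 11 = -1588363.64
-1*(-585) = 585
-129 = -129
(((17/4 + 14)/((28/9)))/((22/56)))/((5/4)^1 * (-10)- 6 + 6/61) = -40077/49390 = -0.81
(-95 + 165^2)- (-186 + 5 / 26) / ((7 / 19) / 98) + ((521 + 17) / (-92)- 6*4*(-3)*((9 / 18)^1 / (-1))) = 45754773 / 598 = 76513.00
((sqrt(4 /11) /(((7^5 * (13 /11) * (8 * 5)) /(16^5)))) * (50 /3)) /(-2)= -1310720 * sqrt(11) /655473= -6.63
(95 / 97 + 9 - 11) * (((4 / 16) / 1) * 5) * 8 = -990 / 97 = -10.21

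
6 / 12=1 / 2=0.50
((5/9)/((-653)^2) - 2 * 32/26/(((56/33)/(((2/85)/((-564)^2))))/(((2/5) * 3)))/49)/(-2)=-10444444442/16065379546254675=-0.00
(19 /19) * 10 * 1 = 10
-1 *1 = -1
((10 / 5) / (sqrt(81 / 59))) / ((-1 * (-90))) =sqrt(59) / 405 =0.02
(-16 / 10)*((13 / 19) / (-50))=52 / 2375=0.02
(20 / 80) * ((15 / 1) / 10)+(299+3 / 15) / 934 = 12989 / 18680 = 0.70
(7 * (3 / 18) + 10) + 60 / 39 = 991 / 78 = 12.71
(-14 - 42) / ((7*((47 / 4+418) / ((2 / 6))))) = -32 / 5157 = -0.01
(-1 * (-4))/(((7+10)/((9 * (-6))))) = -216/17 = -12.71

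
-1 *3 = -3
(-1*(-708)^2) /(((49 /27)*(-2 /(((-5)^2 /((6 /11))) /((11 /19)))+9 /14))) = -4285807200 /9583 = -447230.22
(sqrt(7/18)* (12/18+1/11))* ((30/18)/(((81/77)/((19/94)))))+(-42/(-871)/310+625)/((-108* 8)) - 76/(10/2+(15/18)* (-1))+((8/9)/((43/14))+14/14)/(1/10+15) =-35744129848001/1893428924400+16625* sqrt(14)/411156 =-18.73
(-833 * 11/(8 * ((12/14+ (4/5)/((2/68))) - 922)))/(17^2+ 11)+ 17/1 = 255374221/15018240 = 17.00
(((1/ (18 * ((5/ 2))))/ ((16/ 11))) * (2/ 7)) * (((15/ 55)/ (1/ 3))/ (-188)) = -1/ 52640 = -0.00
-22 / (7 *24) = -11 / 84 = -0.13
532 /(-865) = -532 /865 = -0.62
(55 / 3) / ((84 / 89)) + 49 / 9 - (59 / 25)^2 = 1013221 / 52500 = 19.30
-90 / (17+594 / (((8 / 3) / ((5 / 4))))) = -1440 / 4727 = -0.30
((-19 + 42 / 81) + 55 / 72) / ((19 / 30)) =-19135 / 684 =-27.98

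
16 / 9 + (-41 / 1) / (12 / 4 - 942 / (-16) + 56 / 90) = 227144 / 202491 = 1.12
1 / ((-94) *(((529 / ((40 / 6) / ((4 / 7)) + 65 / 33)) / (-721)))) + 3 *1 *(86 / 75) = 24872273 / 6837325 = 3.64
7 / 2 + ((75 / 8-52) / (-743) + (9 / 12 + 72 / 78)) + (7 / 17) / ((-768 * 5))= 3297935107 / 630539520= 5.23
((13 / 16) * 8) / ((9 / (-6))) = -13 / 3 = -4.33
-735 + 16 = -719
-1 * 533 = -533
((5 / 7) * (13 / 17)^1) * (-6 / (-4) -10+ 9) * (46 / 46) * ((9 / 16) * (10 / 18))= 325 / 3808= 0.09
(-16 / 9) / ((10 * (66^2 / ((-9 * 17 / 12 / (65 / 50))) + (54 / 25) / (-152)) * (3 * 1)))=51680 / 387347913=0.00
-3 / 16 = -0.19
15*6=90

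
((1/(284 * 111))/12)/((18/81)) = 1/84064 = 0.00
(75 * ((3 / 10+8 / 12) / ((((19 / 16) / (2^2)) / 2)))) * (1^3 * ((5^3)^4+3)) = 119243422517.89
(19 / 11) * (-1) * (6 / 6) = -19 / 11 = -1.73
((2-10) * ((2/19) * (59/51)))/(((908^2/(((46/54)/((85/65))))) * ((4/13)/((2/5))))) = -229333/229186048590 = -0.00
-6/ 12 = -1/ 2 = -0.50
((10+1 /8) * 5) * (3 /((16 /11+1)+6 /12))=51.40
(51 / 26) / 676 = 51 / 17576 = 0.00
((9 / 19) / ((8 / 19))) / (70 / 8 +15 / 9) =27 / 250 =0.11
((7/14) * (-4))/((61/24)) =-48/61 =-0.79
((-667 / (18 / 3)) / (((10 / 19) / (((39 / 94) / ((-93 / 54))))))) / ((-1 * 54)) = -164749 / 174840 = -0.94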